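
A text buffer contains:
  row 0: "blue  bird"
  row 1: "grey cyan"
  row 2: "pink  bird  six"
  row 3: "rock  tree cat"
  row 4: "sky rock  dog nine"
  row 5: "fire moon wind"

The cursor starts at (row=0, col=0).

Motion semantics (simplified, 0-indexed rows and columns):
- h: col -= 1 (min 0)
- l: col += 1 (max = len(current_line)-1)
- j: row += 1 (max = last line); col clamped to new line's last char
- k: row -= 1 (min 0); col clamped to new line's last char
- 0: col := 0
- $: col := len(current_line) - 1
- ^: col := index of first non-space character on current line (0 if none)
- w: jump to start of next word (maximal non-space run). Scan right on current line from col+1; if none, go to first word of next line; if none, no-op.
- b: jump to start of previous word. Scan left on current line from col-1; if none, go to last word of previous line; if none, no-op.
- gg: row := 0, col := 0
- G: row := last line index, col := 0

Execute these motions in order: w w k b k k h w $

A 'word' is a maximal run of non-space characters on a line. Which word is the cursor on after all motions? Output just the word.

Answer: bird

Derivation:
After 1 (w): row=0 col=6 char='b'
After 2 (w): row=1 col=0 char='g'
After 3 (k): row=0 col=0 char='b'
After 4 (b): row=0 col=0 char='b'
After 5 (k): row=0 col=0 char='b'
After 6 (k): row=0 col=0 char='b'
After 7 (h): row=0 col=0 char='b'
After 8 (w): row=0 col=6 char='b'
After 9 ($): row=0 col=9 char='d'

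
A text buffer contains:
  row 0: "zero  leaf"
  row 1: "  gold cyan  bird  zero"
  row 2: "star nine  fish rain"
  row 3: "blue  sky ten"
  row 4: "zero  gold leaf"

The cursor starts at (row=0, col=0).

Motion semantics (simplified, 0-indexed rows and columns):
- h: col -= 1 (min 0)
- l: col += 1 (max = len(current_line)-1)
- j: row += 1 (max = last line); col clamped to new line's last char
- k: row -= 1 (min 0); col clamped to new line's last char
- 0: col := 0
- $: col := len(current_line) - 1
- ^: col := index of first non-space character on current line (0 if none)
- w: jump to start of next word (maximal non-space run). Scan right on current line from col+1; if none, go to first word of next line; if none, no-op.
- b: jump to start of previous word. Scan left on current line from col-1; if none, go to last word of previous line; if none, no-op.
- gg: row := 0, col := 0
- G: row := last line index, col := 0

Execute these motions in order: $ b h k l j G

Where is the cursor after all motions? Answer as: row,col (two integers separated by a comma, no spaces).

Answer: 4,0

Derivation:
After 1 ($): row=0 col=9 char='f'
After 2 (b): row=0 col=6 char='l'
After 3 (h): row=0 col=5 char='_'
After 4 (k): row=0 col=5 char='_'
After 5 (l): row=0 col=6 char='l'
After 6 (j): row=1 col=6 char='_'
After 7 (G): row=4 col=0 char='z'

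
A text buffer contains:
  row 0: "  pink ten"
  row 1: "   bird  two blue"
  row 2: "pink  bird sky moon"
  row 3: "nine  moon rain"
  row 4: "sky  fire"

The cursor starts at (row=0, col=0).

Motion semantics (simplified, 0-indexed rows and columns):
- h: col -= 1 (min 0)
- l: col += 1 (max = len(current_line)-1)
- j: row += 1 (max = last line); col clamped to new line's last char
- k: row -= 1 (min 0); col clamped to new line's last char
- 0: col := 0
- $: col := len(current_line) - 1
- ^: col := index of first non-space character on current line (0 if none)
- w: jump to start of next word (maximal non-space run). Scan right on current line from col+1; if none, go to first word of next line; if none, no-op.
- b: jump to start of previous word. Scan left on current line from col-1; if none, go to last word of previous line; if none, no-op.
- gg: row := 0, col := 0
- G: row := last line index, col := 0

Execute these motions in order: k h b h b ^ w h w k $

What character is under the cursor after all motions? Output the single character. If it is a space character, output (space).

After 1 (k): row=0 col=0 char='_'
After 2 (h): row=0 col=0 char='_'
After 3 (b): row=0 col=0 char='_'
After 4 (h): row=0 col=0 char='_'
After 5 (b): row=0 col=0 char='_'
After 6 (^): row=0 col=2 char='p'
After 7 (w): row=0 col=7 char='t'
After 8 (h): row=0 col=6 char='_'
After 9 (w): row=0 col=7 char='t'
After 10 (k): row=0 col=7 char='t'
After 11 ($): row=0 col=9 char='n'

Answer: n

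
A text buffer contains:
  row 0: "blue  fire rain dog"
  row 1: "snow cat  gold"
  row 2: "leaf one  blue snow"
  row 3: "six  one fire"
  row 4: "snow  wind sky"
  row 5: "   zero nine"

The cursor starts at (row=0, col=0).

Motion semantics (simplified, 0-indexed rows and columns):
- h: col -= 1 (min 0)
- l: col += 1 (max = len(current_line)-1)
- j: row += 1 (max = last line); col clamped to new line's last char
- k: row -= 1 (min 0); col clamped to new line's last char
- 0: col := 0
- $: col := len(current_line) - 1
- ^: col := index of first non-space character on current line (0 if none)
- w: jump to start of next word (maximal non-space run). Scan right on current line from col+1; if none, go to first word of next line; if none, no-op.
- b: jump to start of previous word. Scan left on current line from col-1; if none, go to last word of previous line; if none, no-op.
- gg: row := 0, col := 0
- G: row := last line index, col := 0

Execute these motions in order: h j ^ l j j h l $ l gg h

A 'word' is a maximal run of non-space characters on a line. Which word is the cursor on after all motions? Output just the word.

After 1 (h): row=0 col=0 char='b'
After 2 (j): row=1 col=0 char='s'
After 3 (^): row=1 col=0 char='s'
After 4 (l): row=1 col=1 char='n'
After 5 (j): row=2 col=1 char='e'
After 6 (j): row=3 col=1 char='i'
After 7 (h): row=3 col=0 char='s'
After 8 (l): row=3 col=1 char='i'
After 9 ($): row=3 col=12 char='e'
After 10 (l): row=3 col=12 char='e'
After 11 (gg): row=0 col=0 char='b'
After 12 (h): row=0 col=0 char='b'

Answer: blue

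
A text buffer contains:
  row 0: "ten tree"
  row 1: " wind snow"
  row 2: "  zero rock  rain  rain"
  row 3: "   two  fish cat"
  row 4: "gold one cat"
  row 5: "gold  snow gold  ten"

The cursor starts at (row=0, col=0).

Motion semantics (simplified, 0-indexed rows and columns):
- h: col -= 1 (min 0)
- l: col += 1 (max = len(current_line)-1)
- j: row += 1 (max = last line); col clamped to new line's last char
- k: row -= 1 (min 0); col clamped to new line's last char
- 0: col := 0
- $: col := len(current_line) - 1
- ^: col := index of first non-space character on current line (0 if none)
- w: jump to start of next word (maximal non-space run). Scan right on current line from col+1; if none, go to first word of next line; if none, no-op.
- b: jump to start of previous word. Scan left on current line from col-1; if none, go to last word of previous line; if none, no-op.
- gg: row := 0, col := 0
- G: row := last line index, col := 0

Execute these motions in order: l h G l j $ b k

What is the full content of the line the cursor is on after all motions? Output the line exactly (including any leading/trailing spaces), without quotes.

Answer: gold one cat

Derivation:
After 1 (l): row=0 col=1 char='e'
After 2 (h): row=0 col=0 char='t'
After 3 (G): row=5 col=0 char='g'
After 4 (l): row=5 col=1 char='o'
After 5 (j): row=5 col=1 char='o'
After 6 ($): row=5 col=19 char='n'
After 7 (b): row=5 col=17 char='t'
After 8 (k): row=4 col=11 char='t'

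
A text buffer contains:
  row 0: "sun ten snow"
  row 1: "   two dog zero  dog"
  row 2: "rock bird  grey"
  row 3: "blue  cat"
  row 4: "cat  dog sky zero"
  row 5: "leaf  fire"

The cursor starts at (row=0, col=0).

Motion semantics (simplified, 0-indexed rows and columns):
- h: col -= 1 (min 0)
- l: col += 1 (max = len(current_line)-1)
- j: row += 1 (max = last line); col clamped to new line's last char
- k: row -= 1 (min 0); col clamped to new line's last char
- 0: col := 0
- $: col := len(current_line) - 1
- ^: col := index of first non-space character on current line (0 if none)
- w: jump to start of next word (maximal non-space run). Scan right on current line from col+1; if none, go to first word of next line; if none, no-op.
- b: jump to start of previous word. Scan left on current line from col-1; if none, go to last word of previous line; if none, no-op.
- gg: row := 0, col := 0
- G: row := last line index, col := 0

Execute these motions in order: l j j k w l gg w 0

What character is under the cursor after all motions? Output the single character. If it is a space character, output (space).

After 1 (l): row=0 col=1 char='u'
After 2 (j): row=1 col=1 char='_'
After 3 (j): row=2 col=1 char='o'
After 4 (k): row=1 col=1 char='_'
After 5 (w): row=1 col=3 char='t'
After 6 (l): row=1 col=4 char='w'
After 7 (gg): row=0 col=0 char='s'
After 8 (w): row=0 col=4 char='t'
After 9 (0): row=0 col=0 char='s'

Answer: s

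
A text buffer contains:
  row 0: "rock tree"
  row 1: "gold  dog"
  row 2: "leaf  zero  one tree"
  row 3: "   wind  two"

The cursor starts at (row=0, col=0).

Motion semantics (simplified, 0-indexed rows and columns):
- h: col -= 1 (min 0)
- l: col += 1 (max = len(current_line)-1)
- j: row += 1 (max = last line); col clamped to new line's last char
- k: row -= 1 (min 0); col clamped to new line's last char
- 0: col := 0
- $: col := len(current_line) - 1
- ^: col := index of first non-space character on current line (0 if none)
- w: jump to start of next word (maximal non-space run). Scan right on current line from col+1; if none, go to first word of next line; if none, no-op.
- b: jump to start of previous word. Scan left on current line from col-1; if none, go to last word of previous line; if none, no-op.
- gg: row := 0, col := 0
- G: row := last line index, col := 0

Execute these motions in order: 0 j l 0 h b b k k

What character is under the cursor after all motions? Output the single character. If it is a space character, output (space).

After 1 (0): row=0 col=0 char='r'
After 2 (j): row=1 col=0 char='g'
After 3 (l): row=1 col=1 char='o'
After 4 (0): row=1 col=0 char='g'
After 5 (h): row=1 col=0 char='g'
After 6 (b): row=0 col=5 char='t'
After 7 (b): row=0 col=0 char='r'
After 8 (k): row=0 col=0 char='r'
After 9 (k): row=0 col=0 char='r'

Answer: r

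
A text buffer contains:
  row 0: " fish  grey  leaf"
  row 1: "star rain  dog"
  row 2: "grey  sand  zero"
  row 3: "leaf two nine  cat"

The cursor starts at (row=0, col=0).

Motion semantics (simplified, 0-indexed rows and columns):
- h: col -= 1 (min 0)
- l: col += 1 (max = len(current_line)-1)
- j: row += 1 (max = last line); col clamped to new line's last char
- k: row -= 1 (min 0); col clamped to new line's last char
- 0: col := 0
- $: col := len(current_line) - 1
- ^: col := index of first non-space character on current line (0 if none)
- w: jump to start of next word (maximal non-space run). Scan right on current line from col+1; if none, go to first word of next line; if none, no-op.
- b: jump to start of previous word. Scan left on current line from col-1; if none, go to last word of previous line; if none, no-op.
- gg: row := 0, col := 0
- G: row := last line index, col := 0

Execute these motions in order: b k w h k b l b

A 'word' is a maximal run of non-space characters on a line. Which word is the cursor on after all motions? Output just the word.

After 1 (b): row=0 col=0 char='_'
After 2 (k): row=0 col=0 char='_'
After 3 (w): row=0 col=1 char='f'
After 4 (h): row=0 col=0 char='_'
After 5 (k): row=0 col=0 char='_'
After 6 (b): row=0 col=0 char='_'
After 7 (l): row=0 col=1 char='f'
After 8 (b): row=0 col=1 char='f'

Answer: fish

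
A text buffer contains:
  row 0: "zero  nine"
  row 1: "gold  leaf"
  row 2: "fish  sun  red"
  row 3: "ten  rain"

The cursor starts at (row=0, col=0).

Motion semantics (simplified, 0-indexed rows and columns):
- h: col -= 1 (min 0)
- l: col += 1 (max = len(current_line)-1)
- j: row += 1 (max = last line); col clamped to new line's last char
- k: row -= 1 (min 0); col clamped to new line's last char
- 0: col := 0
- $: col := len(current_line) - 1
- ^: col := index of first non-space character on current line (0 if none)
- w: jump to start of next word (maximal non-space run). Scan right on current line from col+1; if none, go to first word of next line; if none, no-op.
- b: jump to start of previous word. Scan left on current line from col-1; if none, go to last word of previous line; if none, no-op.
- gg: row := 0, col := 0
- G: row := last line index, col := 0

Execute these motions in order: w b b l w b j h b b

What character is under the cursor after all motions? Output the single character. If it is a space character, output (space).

After 1 (w): row=0 col=6 char='n'
After 2 (b): row=0 col=0 char='z'
After 3 (b): row=0 col=0 char='z'
After 4 (l): row=0 col=1 char='e'
After 5 (w): row=0 col=6 char='n'
After 6 (b): row=0 col=0 char='z'
After 7 (j): row=1 col=0 char='g'
After 8 (h): row=1 col=0 char='g'
After 9 (b): row=0 col=6 char='n'
After 10 (b): row=0 col=0 char='z'

Answer: z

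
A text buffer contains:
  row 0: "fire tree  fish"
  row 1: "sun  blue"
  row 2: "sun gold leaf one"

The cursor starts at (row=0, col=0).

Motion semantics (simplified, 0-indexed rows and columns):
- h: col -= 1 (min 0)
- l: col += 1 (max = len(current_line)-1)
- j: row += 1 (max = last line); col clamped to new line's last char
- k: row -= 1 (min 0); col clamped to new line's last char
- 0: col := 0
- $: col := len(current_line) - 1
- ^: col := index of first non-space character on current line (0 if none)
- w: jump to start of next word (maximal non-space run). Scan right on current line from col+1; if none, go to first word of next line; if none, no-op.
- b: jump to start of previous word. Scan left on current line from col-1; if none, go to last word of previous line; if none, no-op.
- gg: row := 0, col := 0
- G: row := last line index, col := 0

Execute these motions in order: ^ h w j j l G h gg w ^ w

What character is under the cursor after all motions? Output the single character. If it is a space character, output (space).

After 1 (^): row=0 col=0 char='f'
After 2 (h): row=0 col=0 char='f'
After 3 (w): row=0 col=5 char='t'
After 4 (j): row=1 col=5 char='b'
After 5 (j): row=2 col=5 char='o'
After 6 (l): row=2 col=6 char='l'
After 7 (G): row=2 col=0 char='s'
After 8 (h): row=2 col=0 char='s'
After 9 (gg): row=0 col=0 char='f'
After 10 (w): row=0 col=5 char='t'
After 11 (^): row=0 col=0 char='f'
After 12 (w): row=0 col=5 char='t'

Answer: t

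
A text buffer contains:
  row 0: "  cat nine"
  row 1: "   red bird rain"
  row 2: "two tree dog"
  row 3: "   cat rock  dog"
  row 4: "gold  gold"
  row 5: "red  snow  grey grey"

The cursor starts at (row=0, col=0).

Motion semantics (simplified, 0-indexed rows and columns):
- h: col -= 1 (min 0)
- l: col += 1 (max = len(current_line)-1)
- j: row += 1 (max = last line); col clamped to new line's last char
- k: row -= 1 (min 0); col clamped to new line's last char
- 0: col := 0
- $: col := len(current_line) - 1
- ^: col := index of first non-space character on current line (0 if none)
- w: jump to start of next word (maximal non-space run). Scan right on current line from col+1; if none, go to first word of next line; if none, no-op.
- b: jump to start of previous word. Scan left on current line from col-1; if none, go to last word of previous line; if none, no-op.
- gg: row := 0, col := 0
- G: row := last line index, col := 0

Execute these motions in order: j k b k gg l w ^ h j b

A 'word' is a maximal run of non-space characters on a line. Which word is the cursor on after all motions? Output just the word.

Answer: nine

Derivation:
After 1 (j): row=1 col=0 char='_'
After 2 (k): row=0 col=0 char='_'
After 3 (b): row=0 col=0 char='_'
After 4 (k): row=0 col=0 char='_'
After 5 (gg): row=0 col=0 char='_'
After 6 (l): row=0 col=1 char='_'
After 7 (w): row=0 col=2 char='c'
After 8 (^): row=0 col=2 char='c'
After 9 (h): row=0 col=1 char='_'
After 10 (j): row=1 col=1 char='_'
After 11 (b): row=0 col=6 char='n'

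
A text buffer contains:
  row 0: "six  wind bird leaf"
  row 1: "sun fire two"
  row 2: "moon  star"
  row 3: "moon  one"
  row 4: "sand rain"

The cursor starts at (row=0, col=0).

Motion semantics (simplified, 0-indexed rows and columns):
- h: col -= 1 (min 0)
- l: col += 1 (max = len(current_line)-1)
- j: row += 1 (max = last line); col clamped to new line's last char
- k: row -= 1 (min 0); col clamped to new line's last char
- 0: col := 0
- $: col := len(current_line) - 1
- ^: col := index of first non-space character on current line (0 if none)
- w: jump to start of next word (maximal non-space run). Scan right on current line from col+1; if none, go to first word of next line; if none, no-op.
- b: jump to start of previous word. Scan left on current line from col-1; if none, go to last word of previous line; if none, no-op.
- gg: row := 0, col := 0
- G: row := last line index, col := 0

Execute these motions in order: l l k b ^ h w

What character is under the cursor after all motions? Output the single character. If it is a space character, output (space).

After 1 (l): row=0 col=1 char='i'
After 2 (l): row=0 col=2 char='x'
After 3 (k): row=0 col=2 char='x'
After 4 (b): row=0 col=0 char='s'
After 5 (^): row=0 col=0 char='s'
After 6 (h): row=0 col=0 char='s'
After 7 (w): row=0 col=5 char='w'

Answer: w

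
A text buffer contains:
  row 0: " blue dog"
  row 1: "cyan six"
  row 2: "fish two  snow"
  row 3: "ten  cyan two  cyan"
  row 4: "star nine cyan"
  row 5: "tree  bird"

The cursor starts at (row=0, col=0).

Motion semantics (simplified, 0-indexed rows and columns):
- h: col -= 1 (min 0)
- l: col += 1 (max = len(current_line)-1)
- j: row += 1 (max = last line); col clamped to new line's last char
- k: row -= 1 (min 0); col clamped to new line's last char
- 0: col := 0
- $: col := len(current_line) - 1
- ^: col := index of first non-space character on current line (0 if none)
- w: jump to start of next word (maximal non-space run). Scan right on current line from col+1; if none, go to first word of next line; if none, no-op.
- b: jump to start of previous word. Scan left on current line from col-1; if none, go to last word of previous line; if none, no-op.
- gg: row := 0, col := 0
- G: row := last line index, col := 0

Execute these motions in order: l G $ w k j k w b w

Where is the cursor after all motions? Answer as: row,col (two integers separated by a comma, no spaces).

Answer: 4,10

Derivation:
After 1 (l): row=0 col=1 char='b'
After 2 (G): row=5 col=0 char='t'
After 3 ($): row=5 col=9 char='d'
After 4 (w): row=5 col=9 char='d'
After 5 (k): row=4 col=9 char='_'
After 6 (j): row=5 col=9 char='d'
After 7 (k): row=4 col=9 char='_'
After 8 (w): row=4 col=10 char='c'
After 9 (b): row=4 col=5 char='n'
After 10 (w): row=4 col=10 char='c'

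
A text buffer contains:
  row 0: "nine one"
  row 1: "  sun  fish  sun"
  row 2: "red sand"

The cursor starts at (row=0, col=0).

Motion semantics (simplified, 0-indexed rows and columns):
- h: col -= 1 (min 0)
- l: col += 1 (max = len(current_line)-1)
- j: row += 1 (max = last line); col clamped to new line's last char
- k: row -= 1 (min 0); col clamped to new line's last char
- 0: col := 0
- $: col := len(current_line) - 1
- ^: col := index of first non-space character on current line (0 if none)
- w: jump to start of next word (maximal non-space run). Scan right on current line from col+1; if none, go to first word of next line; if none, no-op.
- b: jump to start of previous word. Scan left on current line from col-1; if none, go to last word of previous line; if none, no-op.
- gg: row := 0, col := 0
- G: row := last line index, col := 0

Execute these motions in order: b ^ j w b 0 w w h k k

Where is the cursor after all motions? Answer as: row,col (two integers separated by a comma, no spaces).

After 1 (b): row=0 col=0 char='n'
After 2 (^): row=0 col=0 char='n'
After 3 (j): row=1 col=0 char='_'
After 4 (w): row=1 col=2 char='s'
After 5 (b): row=0 col=5 char='o'
After 6 (0): row=0 col=0 char='n'
After 7 (w): row=0 col=5 char='o'
After 8 (w): row=1 col=2 char='s'
After 9 (h): row=1 col=1 char='_'
After 10 (k): row=0 col=1 char='i'
After 11 (k): row=0 col=1 char='i'

Answer: 0,1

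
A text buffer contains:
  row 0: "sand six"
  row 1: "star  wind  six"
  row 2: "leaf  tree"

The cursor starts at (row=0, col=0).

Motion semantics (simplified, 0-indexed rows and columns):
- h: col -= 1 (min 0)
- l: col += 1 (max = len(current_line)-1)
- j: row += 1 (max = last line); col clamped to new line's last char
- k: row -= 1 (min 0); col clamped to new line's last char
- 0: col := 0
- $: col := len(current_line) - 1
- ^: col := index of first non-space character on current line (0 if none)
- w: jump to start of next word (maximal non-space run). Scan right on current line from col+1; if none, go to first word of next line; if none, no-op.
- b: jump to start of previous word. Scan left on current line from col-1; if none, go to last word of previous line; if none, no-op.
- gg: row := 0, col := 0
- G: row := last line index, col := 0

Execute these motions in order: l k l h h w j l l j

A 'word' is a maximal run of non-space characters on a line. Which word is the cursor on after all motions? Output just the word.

After 1 (l): row=0 col=1 char='a'
After 2 (k): row=0 col=1 char='a'
After 3 (l): row=0 col=2 char='n'
After 4 (h): row=0 col=1 char='a'
After 5 (h): row=0 col=0 char='s'
After 6 (w): row=0 col=5 char='s'
After 7 (j): row=1 col=5 char='_'
After 8 (l): row=1 col=6 char='w'
After 9 (l): row=1 col=7 char='i'
After 10 (j): row=2 col=7 char='r'

Answer: tree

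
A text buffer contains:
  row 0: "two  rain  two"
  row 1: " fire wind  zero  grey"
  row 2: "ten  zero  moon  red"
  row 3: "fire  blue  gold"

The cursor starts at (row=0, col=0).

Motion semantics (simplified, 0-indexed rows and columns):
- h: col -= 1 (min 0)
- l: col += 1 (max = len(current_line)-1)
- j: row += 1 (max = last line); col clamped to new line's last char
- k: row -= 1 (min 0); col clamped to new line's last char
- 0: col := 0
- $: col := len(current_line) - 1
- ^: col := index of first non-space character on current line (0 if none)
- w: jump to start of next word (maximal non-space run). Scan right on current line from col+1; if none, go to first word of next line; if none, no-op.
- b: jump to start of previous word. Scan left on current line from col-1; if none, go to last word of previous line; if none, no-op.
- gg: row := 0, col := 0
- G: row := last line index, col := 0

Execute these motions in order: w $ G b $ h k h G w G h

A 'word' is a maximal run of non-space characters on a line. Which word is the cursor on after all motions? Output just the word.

Answer: fire

Derivation:
After 1 (w): row=0 col=5 char='r'
After 2 ($): row=0 col=13 char='o'
After 3 (G): row=3 col=0 char='f'
After 4 (b): row=2 col=17 char='r'
After 5 ($): row=2 col=19 char='d'
After 6 (h): row=2 col=18 char='e'
After 7 (k): row=1 col=18 char='g'
After 8 (h): row=1 col=17 char='_'
After 9 (G): row=3 col=0 char='f'
After 10 (w): row=3 col=6 char='b'
After 11 (G): row=3 col=0 char='f'
After 12 (h): row=3 col=0 char='f'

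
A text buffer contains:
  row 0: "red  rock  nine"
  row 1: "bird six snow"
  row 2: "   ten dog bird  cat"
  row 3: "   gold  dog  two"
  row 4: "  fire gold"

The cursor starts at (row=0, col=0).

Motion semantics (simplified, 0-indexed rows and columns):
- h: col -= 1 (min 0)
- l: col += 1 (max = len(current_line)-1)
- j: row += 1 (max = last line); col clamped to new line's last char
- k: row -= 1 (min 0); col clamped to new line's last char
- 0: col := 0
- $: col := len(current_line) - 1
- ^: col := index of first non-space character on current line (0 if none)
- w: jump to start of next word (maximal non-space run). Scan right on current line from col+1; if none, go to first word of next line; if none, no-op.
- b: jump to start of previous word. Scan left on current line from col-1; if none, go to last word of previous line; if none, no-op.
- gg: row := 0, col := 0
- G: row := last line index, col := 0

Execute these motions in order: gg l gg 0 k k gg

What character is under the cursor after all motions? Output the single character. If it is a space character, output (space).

Answer: r

Derivation:
After 1 (gg): row=0 col=0 char='r'
After 2 (l): row=0 col=1 char='e'
After 3 (gg): row=0 col=0 char='r'
After 4 (0): row=0 col=0 char='r'
After 5 (k): row=0 col=0 char='r'
After 6 (k): row=0 col=0 char='r'
After 7 (gg): row=0 col=0 char='r'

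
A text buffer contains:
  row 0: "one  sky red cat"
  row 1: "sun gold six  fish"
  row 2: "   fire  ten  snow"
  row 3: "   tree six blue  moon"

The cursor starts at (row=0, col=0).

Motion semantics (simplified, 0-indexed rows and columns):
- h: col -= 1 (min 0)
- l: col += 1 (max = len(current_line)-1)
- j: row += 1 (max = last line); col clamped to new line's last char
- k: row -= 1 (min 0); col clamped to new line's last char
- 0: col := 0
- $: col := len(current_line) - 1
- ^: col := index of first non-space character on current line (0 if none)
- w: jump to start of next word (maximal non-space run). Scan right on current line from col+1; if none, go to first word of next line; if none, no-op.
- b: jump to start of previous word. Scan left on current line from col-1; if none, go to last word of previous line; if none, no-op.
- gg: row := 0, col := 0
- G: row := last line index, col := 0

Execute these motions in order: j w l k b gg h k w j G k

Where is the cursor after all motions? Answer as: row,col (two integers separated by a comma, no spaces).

Answer: 2,0

Derivation:
After 1 (j): row=1 col=0 char='s'
After 2 (w): row=1 col=4 char='g'
After 3 (l): row=1 col=5 char='o'
After 4 (k): row=0 col=5 char='s'
After 5 (b): row=0 col=0 char='o'
After 6 (gg): row=0 col=0 char='o'
After 7 (h): row=0 col=0 char='o'
After 8 (k): row=0 col=0 char='o'
After 9 (w): row=0 col=5 char='s'
After 10 (j): row=1 col=5 char='o'
After 11 (G): row=3 col=0 char='_'
After 12 (k): row=2 col=0 char='_'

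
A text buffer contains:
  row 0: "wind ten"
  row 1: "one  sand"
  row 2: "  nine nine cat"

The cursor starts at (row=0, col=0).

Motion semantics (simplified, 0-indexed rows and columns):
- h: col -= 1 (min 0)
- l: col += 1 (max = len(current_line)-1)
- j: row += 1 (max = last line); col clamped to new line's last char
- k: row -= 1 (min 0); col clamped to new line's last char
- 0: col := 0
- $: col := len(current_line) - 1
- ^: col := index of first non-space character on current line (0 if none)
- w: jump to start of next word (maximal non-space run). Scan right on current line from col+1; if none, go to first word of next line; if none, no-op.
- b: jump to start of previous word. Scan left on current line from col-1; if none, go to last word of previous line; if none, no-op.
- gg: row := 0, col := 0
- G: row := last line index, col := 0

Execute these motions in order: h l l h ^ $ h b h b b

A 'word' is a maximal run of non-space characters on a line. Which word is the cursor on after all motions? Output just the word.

After 1 (h): row=0 col=0 char='w'
After 2 (l): row=0 col=1 char='i'
After 3 (l): row=0 col=2 char='n'
After 4 (h): row=0 col=1 char='i'
After 5 (^): row=0 col=0 char='w'
After 6 ($): row=0 col=7 char='n'
After 7 (h): row=0 col=6 char='e'
After 8 (b): row=0 col=5 char='t'
After 9 (h): row=0 col=4 char='_'
After 10 (b): row=0 col=0 char='w'
After 11 (b): row=0 col=0 char='w'

Answer: wind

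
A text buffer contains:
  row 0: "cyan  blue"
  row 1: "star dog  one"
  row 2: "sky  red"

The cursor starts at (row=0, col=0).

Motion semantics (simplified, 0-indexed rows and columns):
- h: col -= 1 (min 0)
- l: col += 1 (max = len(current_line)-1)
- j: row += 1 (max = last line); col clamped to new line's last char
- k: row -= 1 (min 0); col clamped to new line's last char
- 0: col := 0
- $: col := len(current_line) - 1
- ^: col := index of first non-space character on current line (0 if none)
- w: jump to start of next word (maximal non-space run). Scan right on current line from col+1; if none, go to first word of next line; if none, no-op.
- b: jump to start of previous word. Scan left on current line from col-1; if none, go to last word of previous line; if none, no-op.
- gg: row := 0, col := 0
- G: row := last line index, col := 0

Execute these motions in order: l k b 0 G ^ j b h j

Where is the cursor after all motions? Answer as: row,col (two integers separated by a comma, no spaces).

After 1 (l): row=0 col=1 char='y'
After 2 (k): row=0 col=1 char='y'
After 3 (b): row=0 col=0 char='c'
After 4 (0): row=0 col=0 char='c'
After 5 (G): row=2 col=0 char='s'
After 6 (^): row=2 col=0 char='s'
After 7 (j): row=2 col=0 char='s'
After 8 (b): row=1 col=10 char='o'
After 9 (h): row=1 col=9 char='_'
After 10 (j): row=2 col=7 char='d'

Answer: 2,7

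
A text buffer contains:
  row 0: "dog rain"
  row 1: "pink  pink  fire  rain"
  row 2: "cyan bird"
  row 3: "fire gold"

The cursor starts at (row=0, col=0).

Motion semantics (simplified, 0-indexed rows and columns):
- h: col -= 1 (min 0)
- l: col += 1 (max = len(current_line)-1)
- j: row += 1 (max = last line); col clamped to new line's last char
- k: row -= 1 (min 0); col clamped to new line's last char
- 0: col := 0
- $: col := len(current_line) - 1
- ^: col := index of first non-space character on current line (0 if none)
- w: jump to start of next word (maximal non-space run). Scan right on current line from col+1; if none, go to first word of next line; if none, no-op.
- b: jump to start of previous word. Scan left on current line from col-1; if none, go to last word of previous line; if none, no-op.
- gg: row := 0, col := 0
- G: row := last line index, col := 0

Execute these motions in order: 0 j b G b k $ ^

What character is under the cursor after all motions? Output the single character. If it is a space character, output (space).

Answer: p

Derivation:
After 1 (0): row=0 col=0 char='d'
After 2 (j): row=1 col=0 char='p'
After 3 (b): row=0 col=4 char='r'
After 4 (G): row=3 col=0 char='f'
After 5 (b): row=2 col=5 char='b'
After 6 (k): row=1 col=5 char='_'
After 7 ($): row=1 col=21 char='n'
After 8 (^): row=1 col=0 char='p'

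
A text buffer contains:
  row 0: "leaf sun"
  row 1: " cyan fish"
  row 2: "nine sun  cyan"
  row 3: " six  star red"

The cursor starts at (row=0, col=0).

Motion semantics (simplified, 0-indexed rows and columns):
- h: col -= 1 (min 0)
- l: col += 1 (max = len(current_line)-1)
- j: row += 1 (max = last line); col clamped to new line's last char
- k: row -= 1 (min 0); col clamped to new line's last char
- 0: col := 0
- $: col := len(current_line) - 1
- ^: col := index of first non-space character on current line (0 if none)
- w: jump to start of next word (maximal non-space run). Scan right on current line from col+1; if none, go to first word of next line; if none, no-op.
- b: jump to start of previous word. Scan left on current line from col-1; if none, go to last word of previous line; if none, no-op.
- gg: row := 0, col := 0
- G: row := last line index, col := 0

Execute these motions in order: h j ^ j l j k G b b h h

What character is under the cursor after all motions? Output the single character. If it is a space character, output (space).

Answer: e

Derivation:
After 1 (h): row=0 col=0 char='l'
After 2 (j): row=1 col=0 char='_'
After 3 (^): row=1 col=1 char='c'
After 4 (j): row=2 col=1 char='i'
After 5 (l): row=2 col=2 char='n'
After 6 (j): row=3 col=2 char='i'
After 7 (k): row=2 col=2 char='n'
After 8 (G): row=3 col=0 char='_'
After 9 (b): row=2 col=10 char='c'
After 10 (b): row=2 col=5 char='s'
After 11 (h): row=2 col=4 char='_'
After 12 (h): row=2 col=3 char='e'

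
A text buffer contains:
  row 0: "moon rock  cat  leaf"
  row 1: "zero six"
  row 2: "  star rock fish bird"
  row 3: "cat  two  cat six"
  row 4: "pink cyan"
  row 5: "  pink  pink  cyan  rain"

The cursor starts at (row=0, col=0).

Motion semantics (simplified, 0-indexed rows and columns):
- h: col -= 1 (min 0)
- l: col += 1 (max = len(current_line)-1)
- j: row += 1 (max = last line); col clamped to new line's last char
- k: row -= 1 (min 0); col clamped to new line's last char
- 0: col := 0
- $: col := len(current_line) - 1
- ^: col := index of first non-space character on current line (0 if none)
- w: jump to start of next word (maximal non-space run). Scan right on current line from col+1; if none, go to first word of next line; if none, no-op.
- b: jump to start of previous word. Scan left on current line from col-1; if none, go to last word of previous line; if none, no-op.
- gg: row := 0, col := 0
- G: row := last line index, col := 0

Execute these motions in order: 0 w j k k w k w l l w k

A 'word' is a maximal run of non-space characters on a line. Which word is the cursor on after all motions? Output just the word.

After 1 (0): row=0 col=0 char='m'
After 2 (w): row=0 col=5 char='r'
After 3 (j): row=1 col=5 char='s'
After 4 (k): row=0 col=5 char='r'
After 5 (k): row=0 col=5 char='r'
After 6 (w): row=0 col=11 char='c'
After 7 (k): row=0 col=11 char='c'
After 8 (w): row=0 col=16 char='l'
After 9 (l): row=0 col=17 char='e'
After 10 (l): row=0 col=18 char='a'
After 11 (w): row=1 col=0 char='z'
After 12 (k): row=0 col=0 char='m'

Answer: moon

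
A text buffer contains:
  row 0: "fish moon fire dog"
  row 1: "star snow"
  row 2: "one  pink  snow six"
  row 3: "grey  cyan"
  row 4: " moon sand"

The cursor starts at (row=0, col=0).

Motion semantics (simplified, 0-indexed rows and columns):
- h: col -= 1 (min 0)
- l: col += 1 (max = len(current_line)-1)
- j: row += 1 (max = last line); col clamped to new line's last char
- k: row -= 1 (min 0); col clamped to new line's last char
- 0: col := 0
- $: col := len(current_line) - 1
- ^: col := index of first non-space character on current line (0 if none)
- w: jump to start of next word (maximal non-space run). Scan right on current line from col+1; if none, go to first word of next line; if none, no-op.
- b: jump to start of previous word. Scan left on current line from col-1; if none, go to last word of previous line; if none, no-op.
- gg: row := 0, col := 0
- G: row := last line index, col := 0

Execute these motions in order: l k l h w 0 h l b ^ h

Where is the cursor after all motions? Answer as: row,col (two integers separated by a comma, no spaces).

Answer: 0,0

Derivation:
After 1 (l): row=0 col=1 char='i'
After 2 (k): row=0 col=1 char='i'
After 3 (l): row=0 col=2 char='s'
After 4 (h): row=0 col=1 char='i'
After 5 (w): row=0 col=5 char='m'
After 6 (0): row=0 col=0 char='f'
After 7 (h): row=0 col=0 char='f'
After 8 (l): row=0 col=1 char='i'
After 9 (b): row=0 col=0 char='f'
After 10 (^): row=0 col=0 char='f'
After 11 (h): row=0 col=0 char='f'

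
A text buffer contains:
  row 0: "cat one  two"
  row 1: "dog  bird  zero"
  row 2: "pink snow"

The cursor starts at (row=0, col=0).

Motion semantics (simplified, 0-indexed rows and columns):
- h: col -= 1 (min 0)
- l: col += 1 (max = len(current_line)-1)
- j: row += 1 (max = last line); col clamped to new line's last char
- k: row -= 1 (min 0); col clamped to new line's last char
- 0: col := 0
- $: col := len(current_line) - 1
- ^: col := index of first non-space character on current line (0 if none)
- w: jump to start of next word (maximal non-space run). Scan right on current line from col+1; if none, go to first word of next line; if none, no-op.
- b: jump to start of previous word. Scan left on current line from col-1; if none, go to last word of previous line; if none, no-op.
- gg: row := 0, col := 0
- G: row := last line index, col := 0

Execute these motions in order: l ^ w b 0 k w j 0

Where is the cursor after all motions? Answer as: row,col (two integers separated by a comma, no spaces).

Answer: 1,0

Derivation:
After 1 (l): row=0 col=1 char='a'
After 2 (^): row=0 col=0 char='c'
After 3 (w): row=0 col=4 char='o'
After 4 (b): row=0 col=0 char='c'
After 5 (0): row=0 col=0 char='c'
After 6 (k): row=0 col=0 char='c'
After 7 (w): row=0 col=4 char='o'
After 8 (j): row=1 col=4 char='_'
After 9 (0): row=1 col=0 char='d'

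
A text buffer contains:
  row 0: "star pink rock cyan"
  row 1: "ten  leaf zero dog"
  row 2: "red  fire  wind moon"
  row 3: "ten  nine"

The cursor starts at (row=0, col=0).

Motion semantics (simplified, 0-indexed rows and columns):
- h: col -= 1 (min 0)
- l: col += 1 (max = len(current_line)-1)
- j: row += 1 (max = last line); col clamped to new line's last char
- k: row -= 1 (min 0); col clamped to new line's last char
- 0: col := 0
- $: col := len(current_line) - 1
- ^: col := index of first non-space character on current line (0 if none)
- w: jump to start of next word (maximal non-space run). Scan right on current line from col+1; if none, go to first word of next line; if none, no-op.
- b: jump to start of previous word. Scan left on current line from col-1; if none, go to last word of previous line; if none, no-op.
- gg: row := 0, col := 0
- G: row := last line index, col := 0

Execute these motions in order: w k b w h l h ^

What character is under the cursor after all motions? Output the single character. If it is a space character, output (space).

Answer: s

Derivation:
After 1 (w): row=0 col=5 char='p'
After 2 (k): row=0 col=5 char='p'
After 3 (b): row=0 col=0 char='s'
After 4 (w): row=0 col=5 char='p'
After 5 (h): row=0 col=4 char='_'
After 6 (l): row=0 col=5 char='p'
After 7 (h): row=0 col=4 char='_'
After 8 (^): row=0 col=0 char='s'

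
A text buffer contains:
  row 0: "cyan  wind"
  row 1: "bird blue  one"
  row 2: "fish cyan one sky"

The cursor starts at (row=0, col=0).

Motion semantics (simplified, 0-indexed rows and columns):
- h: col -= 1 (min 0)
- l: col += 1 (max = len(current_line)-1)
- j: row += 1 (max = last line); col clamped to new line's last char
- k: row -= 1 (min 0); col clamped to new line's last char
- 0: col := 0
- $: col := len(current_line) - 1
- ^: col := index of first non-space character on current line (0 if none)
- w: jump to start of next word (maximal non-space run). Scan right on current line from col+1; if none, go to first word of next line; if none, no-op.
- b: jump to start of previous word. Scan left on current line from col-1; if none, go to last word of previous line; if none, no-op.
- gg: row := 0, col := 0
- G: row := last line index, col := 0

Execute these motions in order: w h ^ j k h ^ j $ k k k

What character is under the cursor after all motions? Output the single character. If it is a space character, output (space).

Answer: d

Derivation:
After 1 (w): row=0 col=6 char='w'
After 2 (h): row=0 col=5 char='_'
After 3 (^): row=0 col=0 char='c'
After 4 (j): row=1 col=0 char='b'
After 5 (k): row=0 col=0 char='c'
After 6 (h): row=0 col=0 char='c'
After 7 (^): row=0 col=0 char='c'
After 8 (j): row=1 col=0 char='b'
After 9 ($): row=1 col=13 char='e'
After 10 (k): row=0 col=9 char='d'
After 11 (k): row=0 col=9 char='d'
After 12 (k): row=0 col=9 char='d'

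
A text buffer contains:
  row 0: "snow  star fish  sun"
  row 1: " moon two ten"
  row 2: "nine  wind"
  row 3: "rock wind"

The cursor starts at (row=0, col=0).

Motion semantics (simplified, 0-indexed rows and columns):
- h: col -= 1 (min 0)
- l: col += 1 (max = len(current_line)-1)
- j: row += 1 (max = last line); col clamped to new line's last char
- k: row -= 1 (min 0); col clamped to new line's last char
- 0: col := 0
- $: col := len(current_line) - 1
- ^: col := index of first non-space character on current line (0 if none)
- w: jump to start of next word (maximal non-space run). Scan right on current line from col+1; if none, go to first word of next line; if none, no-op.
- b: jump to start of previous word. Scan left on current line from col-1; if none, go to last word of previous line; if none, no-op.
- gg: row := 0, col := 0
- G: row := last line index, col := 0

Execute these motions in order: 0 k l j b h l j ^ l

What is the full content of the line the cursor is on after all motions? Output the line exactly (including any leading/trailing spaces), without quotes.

Answer:  moon two ten

Derivation:
After 1 (0): row=0 col=0 char='s'
After 2 (k): row=0 col=0 char='s'
After 3 (l): row=0 col=1 char='n'
After 4 (j): row=1 col=1 char='m'
After 5 (b): row=0 col=17 char='s'
After 6 (h): row=0 col=16 char='_'
After 7 (l): row=0 col=17 char='s'
After 8 (j): row=1 col=12 char='n'
After 9 (^): row=1 col=1 char='m'
After 10 (l): row=1 col=2 char='o'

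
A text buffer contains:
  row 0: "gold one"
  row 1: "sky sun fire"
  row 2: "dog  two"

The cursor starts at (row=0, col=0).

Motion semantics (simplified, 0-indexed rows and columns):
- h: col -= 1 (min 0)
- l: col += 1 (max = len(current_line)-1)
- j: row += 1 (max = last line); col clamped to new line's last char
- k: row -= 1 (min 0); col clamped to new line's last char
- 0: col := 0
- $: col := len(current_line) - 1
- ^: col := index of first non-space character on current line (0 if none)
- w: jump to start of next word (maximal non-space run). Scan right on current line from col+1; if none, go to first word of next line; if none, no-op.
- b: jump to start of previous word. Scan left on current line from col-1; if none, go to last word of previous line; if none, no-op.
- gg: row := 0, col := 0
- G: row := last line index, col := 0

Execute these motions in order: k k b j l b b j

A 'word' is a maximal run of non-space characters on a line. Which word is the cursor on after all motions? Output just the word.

Answer: sun

Derivation:
After 1 (k): row=0 col=0 char='g'
After 2 (k): row=0 col=0 char='g'
After 3 (b): row=0 col=0 char='g'
After 4 (j): row=1 col=0 char='s'
After 5 (l): row=1 col=1 char='k'
After 6 (b): row=1 col=0 char='s'
After 7 (b): row=0 col=5 char='o'
After 8 (j): row=1 col=5 char='u'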